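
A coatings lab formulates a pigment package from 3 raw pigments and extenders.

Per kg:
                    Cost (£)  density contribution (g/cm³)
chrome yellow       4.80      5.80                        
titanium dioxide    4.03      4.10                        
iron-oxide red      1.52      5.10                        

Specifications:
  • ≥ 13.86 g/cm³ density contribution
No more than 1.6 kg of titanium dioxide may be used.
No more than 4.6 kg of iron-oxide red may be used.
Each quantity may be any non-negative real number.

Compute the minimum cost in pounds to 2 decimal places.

Let x1 = kg of chrome yellow, x2 = kg of titanium dioxide, x3 = kg of iron-oxide red.
Minimize 4.8x1 + 4.03x2 + 1.52x3 s.t.:
  5.8x1 + 4.1x2 + 5.1x3 ≥ 13.86   (density contribution)
  x2 ≤ 1.6
  x3 ≤ 4.6
  x1, x2, x3 ≥ 0.
The cheapest feasible vertex uses only iron-oxide red; chrome yellow, titanium dioxide are not used. Binding constraint: density contribution.
Solving gives x3 = 2.718.
Hence cost = 1.52·2.718 = £4.1314.

£4.13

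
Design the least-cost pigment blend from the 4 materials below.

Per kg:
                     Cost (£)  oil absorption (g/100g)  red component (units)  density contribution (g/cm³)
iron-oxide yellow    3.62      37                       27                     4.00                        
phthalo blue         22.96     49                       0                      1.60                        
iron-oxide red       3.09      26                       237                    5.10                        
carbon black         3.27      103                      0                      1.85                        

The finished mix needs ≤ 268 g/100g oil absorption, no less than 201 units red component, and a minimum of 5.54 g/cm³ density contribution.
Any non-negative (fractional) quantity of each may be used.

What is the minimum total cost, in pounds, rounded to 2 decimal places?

£3.36

Let x1 = kg of iron-oxide yellow, x2 = kg of phthalo blue, x3 = kg of iron-oxide red, x4 = kg of carbon black.
Minimise 3.62x1 + 22.96x2 + 3.09x3 + 3.27x4 s.t.:
  37x1 + 49x2 + 26x3 + 103x4 ≤ 268   (oil absorption)
  27x1 + 237x3 ≥ 201   (red component)
  4x1 + 1.6x2 + 5.1x3 + 1.85x4 ≥ 5.54   (density contribution)
  x1, x2, x3, x4 ≥ 0.
The minimum-cost mix takes nothing from iron-oxide yellow, phthalo blue, carbon black — only iron-oxide red. The density contribution requirement is met with equality.
Optimal quantities: iron-oxide red = 1.086 kg.
Cost = 3.09·1.086 = 3.3557.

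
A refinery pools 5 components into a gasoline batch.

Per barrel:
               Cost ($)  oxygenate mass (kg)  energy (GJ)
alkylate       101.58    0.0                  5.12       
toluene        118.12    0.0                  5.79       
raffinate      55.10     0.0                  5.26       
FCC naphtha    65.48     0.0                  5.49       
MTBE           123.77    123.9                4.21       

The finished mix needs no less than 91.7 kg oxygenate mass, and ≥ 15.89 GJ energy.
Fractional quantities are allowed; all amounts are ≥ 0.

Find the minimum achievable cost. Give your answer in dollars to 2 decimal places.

$225.42

Let x1 = barrels of alkylate, x2 = barrels of toluene, x3 = barrels of raffinate, x4 = barrels of FCC naphtha, x5 = barrels of MTBE.
Minimize 101.58x1 + 118.12x2 + 55.1x3 + 65.48x4 + 123.77x5 subject to:
  123.9x5 ≥ 91.7   (oxygenate mass)
  5.12x1 + 5.79x2 + 5.26x3 + 5.49x4 + 4.21x5 ≥ 15.89   (energy)
  x1, x2, x3, x4, x5 ≥ 0.
The optimal basis is {raffinate, MTBE}; alkylate, toluene, FCC naphtha drop out. The oxygenate mass and energy requirements are met with equality.
So raffinate = 2.42854 barrels, MTBE = 0.740113 barrels.
Total cost: 55.1·2.42854 + 123.77·0.740113 = 225.4163.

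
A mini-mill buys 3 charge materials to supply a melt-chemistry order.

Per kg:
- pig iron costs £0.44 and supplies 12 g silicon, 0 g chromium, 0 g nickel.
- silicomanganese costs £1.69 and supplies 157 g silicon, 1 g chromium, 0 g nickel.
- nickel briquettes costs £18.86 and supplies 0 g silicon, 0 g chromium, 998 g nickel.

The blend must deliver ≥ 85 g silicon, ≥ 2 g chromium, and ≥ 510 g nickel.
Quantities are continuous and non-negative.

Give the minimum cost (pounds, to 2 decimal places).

This is a linear program. Let x1 = kg of pig iron, x2 = kg of silicomanganese, x3 = kg of nickel briquettes.
Minimise 0.44x1 + 1.69x2 + 18.86x3 s.t.:
  12x1 + 157x2 ≥ 85   (silicon)
  1x2 ≥ 2   (chromium)
  998x3 ≥ 510   (nickel)
  x1, x2, x3 ≥ 0.
The minimum-cost mix takes nothing from pig iron — only silicomanganese, nickel briquettes. The chromium and nickel requirements are met with equality.
That vertex is x2 = 2, x3 = 0.511.
Cost = 1.69·2 + 18.86·0.511 = 13.0175.

£13.02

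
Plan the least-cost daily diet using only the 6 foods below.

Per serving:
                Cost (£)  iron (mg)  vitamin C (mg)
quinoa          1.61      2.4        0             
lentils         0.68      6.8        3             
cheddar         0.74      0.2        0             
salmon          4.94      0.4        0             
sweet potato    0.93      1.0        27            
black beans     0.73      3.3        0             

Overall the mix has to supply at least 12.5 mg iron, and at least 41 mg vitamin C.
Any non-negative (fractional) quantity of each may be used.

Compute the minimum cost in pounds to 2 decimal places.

£2.36

Let x1 = servings of quinoa, x2 = servings of lentils, x3 = servings of cheddar, x4 = servings of salmon, x5 = servings of sweet potato, x6 = servings of black beans.
min 1.61x1 + 0.68x2 + 0.74x3 + 4.94x4 + 0.93x5 + 0.73x6 subject to:
  2.4x1 + 6.8x2 + 0.2x3 + 0.4x4 + 1x5 + 3.3x6 ≥ 12.5   (iron)
  3x2 + 27x5 ≥ 41   (vitamin C)
  x1, x2, x3, x4, x5, x6 ≥ 0.
The cheapest feasible vertex uses only lentils, sweet potato; quinoa, cheddar, salmon, black beans are not used. The iron and vitamin C requirements are met with equality.
So lentils = 1.642 servings, sweet potato = 1.336 servings.
Hence cost = 0.68·1.642 + 0.93·1.336 = £2.3590.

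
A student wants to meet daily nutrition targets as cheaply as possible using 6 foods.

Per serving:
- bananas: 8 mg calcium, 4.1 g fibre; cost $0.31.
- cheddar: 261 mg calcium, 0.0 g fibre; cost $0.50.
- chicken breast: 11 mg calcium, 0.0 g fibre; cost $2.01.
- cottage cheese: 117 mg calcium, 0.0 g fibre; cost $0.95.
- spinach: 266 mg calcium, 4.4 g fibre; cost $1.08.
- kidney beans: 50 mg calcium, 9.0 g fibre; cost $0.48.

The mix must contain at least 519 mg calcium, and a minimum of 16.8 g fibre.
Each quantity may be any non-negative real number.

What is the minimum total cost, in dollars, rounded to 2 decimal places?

Set it up as a linear program. Let x1 = servings of bananas, x2 = servings of cheddar, x3 = servings of chicken breast, x4 = servings of cottage cheese, x5 = servings of spinach, x6 = servings of kidney beans.
min 0.31x1 + 0.5x2 + 2.01x3 + 0.95x4 + 1.08x5 + 0.48x6 subject to:
  8x1 + 261x2 + 11x3 + 117x4 + 266x5 + 50x6 ≥ 519   (calcium)
  4.1x1 + 4.4x5 + 9x6 ≥ 16.8   (fibre)
  x1, x2, x3, x4, x5, x6 ≥ 0.
The optimal basis is {cheddar, kidney beans}; bananas, chicken breast, cottage cheese, spinach drop out. Binding constraints: calcium and fibre.
Optimal quantities: cheddar = 1.631 servings, kidney beans = 1.867 servings.
Total cost: 0.5·1.631 + 0.48·1.867 = 1.7117.

$1.71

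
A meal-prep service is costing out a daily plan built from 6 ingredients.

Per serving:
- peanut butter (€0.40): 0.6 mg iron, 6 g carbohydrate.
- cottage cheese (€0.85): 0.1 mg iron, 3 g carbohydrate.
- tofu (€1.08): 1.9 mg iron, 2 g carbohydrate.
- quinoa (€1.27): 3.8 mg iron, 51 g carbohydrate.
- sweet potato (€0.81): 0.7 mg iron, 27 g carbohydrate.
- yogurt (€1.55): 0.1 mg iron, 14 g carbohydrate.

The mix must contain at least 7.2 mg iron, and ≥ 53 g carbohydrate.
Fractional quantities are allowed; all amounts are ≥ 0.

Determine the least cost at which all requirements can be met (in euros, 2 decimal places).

Let x1 = servings of peanut butter, x2 = servings of cottage cheese, x3 = servings of tofu, x4 = servings of quinoa, x5 = servings of sweet potato, x6 = servings of yogurt.
Minimize 0.4x1 + 0.85x2 + 1.08x3 + 1.27x4 + 0.81x5 + 1.55x6 subject to:
  0.6x1 + 0.1x2 + 1.9x3 + 3.8x4 + 0.7x5 + 0.1x6 ≥ 7.2   (iron)
  6x1 + 3x2 + 2x3 + 51x4 + 27x5 + 14x6 ≥ 53   (carbohydrate)
  x1, x2, x3, x4, x5, x6 ≥ 0.
At the optimum only quinoa is positive (peanut butter, cottage cheese, tofu, sweet potato, yogurt = 0). Binding constraint: iron.
Solving gives x4 = 1.895.
Total cost: 1.27·1.895 = 2.4067.

€2.41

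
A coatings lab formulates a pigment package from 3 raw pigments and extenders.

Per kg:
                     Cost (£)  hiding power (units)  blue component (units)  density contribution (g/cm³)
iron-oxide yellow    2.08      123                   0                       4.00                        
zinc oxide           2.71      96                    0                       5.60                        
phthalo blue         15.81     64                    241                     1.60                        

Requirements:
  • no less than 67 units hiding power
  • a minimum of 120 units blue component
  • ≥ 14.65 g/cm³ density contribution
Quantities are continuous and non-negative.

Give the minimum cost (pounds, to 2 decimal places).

Let x1 = kg of iron-oxide yellow, x2 = kg of zinc oxide, x3 = kg of phthalo blue.
Minimise 2.08x1 + 2.71x2 + 15.81x3 subject to:
  123x1 + 96x2 + 64x3 ≥ 67   (hiding power)
  241x3 ≥ 120   (blue component)
  4x1 + 5.6x2 + 1.6x3 ≥ 14.65   (density contribution)
  x1, x2, x3 ≥ 0.
The cheapest feasible vertex uses only zinc oxide, phthalo blue; iron-oxide yellow is not used. Binding constraints: blue component and density contribution.
Optimal quantities: zinc oxide = 2.474 kg, phthalo blue = 0.4979 kg.
Hence cost = 2.71·2.474 + 15.81·0.4979 = £14.5763.

£14.58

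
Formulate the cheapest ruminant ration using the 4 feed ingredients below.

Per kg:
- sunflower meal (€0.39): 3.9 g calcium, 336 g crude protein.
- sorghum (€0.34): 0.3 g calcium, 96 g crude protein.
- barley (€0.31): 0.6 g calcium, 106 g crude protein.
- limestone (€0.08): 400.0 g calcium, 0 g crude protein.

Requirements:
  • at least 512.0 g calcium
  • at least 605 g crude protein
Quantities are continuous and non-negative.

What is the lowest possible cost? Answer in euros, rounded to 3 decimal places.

Let x1 = kg of sunflower meal, x2 = kg of sorghum, x3 = kg of barley, x4 = kg of limestone.
Minimise 0.39x1 + 0.34x2 + 0.31x3 + 0.08x4 with:
  3.9x1 + 0.3x2 + 0.6x3 + 400x4 ≥ 512   (calcium)
  336x1 + 96x2 + 106x3 ≥ 605   (crude protein)
  x1, x2, x3, x4 ≥ 0.
At the optimum only sunflower meal, limestone are positive (sorghum, barley = 0). There the calcium and crude protein constraints are tight.
Optimal quantities: sunflower meal = 1.801 kg, limestone = 1.262 kg.
Objective = 0.39·1.801 + 0.08·1.262 = 0.80335.

€0.803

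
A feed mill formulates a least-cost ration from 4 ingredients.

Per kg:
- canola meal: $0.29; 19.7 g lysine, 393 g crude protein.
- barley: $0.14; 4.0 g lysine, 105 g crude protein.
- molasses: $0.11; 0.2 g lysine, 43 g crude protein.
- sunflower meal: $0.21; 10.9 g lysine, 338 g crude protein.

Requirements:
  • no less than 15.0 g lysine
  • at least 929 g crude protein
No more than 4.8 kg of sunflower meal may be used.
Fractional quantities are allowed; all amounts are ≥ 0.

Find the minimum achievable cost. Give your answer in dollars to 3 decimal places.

Let x1 = kg of canola meal, x2 = kg of barley, x3 = kg of molasses, x4 = kg of sunflower meal.
Minimize 0.29x1 + 0.14x2 + 0.11x3 + 0.21x4 s.t.:
  19.7x1 + 4x2 + 0.2x3 + 10.9x4 ≥ 15   (lysine)
  393x1 + 105x2 + 43x3 + 338x4 ≥ 929   (crude protein)
  x4 ≤ 4.8
  x1, x2, x3, x4 ≥ 0.
The cheapest feasible vertex uses only sunflower meal; canola meal, barley, molasses are not used. Binding constraint: crude protein.
That vertex is x4 = 2.749.
Total cost: 0.21·2.749 = 0.57729.

$0.577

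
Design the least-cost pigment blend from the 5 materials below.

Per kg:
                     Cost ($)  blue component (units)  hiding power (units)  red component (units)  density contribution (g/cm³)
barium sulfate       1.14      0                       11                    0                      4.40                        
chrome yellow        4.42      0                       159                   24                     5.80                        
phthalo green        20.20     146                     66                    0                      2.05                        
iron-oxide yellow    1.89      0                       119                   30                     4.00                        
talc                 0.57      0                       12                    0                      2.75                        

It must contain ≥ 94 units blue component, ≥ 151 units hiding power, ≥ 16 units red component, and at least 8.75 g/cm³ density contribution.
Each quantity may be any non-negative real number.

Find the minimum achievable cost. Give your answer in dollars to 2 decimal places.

$15.34

Set it up as a linear program. Let x1 = kg of barium sulfate, x2 = kg of chrome yellow, x3 = kg of phthalo green, x4 = kg of iron-oxide yellow, x5 = kg of talc.
Minimise 1.14x1 + 4.42x2 + 20.2x3 + 1.89x4 + 0.57x5 with:
  146x3 ≥ 94   (blue component)
  11x1 + 159x2 + 66x3 + 119x4 + 12x5 ≥ 151   (hiding power)
  24x2 + 30x4 ≥ 16   (red component)
  4.4x1 + 5.8x2 + 2.05x3 + 4x4 + 2.75x5 ≥ 8.75   (density contribution)
  x1, x2, x3, x4, x5 ≥ 0.
At the optimum only phthalo green, iron-oxide yellow, talc are positive (barium sulfate, chrome yellow = 0). There the blue component, hiding power, density contribution constraints are tight.
So phthalo green = 0.6438 kg, iron-oxide yellow = 0.7493 kg, talc = 1.612 kg.
Cost = 20.2·0.6438 + 1.89·0.7493 + 0.57·1.612 = 15.3398.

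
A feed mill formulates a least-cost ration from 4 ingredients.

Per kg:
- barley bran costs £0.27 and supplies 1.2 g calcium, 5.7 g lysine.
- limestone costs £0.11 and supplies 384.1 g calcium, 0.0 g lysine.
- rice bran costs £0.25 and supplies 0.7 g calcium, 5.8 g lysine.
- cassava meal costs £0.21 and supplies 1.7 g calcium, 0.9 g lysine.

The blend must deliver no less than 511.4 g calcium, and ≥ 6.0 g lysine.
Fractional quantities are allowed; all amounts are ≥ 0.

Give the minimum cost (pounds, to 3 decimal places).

£0.405

This is a linear program. Let x1 = kg of barley bran, x2 = kg of limestone, x3 = kg of rice bran, x4 = kg of cassava meal.
Minimize 0.27x1 + 0.11x2 + 0.25x3 + 0.21x4 s.t.:
  1.2x1 + 384.1x2 + 0.7x3 + 1.7x4 ≥ 511.4   (calcium)
  5.7x1 + 5.8x3 + 0.9x4 ≥ 6   (lysine)
  x1, x2, x3, x4 ≥ 0.
The minimum-cost mix takes nothing from barley bran, cassava meal — only limestone, rice bran. There the calcium and lysine constraints are tight.
Optimal quantities: limestone = 1.33 kg, rice bran = 1.034 kg.
Total cost: 0.11·1.33 + 0.25·1.034 = 0.40480.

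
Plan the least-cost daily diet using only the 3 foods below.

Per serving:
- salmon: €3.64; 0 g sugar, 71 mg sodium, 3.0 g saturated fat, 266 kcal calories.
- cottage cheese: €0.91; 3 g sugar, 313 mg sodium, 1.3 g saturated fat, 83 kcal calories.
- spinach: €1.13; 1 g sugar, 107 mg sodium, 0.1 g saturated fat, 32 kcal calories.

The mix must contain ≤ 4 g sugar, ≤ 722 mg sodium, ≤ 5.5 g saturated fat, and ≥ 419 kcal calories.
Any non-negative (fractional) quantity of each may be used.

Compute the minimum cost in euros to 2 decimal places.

Set it up as a linear program. Let x1 = servings of salmon, x2 = servings of cottage cheese, x3 = servings of spinach.
min 3.64x1 + 0.91x2 + 1.13x3 s.t.:
  3x2 + 1x3 ≤ 4   (sugar)
  71x1 + 313x2 + 107x3 ≤ 722   (sodium)
  3x1 + 1.3x2 + 0.1x3 ≤ 5.5   (saturated fat)
  266x1 + 83x2 + 32x3 ≥ 419   (calories)
  x1, x2, x3 ≥ 0.
At the optimum only salmon, cottage cheese are positive (spinach = 0). The sugar and calories requirements are met with equality.
Optimal quantities: salmon = 1.159 servings, cottage cheese = 1.333 servings.
Total cost: 3.64·1.159 + 0.91·1.333 = 5.4318.

€5.43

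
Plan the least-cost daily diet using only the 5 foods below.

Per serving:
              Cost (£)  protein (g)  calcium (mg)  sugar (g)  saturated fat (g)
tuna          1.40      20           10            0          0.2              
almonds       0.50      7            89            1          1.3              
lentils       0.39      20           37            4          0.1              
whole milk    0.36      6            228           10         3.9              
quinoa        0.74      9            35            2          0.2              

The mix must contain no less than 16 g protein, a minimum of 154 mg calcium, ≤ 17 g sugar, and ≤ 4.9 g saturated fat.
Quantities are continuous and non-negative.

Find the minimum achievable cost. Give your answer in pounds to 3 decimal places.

£0.451

Set it up as a linear program. Let x1 = servings of tuna, x2 = servings of almonds, x3 = servings of lentils, x4 = servings of whole milk, x5 = servings of quinoa.
Minimise 1.4x1 + 0.5x2 + 0.39x3 + 0.36x4 + 0.74x5 with:
  20x1 + 7x2 + 20x3 + 6x4 + 9x5 ≥ 16   (protein)
  10x1 + 89x2 + 37x3 + 228x4 + 35x5 ≥ 154   (calcium)
  1x2 + 4x3 + 10x4 + 2x5 ≤ 17   (sugar)
  0.2x1 + 1.3x2 + 0.1x3 + 3.9x4 + 0.2x5 ≤ 4.9   (saturated fat)
  x1, x2, x3, x4, x5 ≥ 0.
The minimum-cost mix takes nothing from tuna, almonds, quinoa — only lentils, whole milk. The protein and calcium requirements are met with equality.
Solving gives x3 = 0.6279, x4 = 0.5735.
Hence cost = 0.39·0.6279 + 0.36·0.5735 = £0.45134.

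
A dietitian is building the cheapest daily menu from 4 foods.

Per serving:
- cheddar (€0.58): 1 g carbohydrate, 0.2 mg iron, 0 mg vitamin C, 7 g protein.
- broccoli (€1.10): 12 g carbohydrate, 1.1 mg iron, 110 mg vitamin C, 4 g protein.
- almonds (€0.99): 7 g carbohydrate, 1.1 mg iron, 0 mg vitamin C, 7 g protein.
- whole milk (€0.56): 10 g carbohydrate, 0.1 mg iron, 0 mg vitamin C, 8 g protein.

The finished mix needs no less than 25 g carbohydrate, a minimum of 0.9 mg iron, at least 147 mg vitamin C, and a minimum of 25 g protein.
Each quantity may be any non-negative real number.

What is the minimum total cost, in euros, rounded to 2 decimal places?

Let x1 = servings of cheddar, x2 = servings of broccoli, x3 = servings of almonds, x4 = servings of whole milk.
Minimize 0.58x1 + 1.1x2 + 0.99x3 + 0.56x4 with:
  1x1 + 12x2 + 7x3 + 10x4 ≥ 25   (carbohydrate)
  0.2x1 + 1.1x2 + 1.1x3 + 0.1x4 ≥ 0.9   (iron)
  110x2 ≥ 147   (vitamin C)
  7x1 + 4x2 + 7x3 + 8x4 ≥ 25   (protein)
  x1, x2, x3, x4 ≥ 0.
The optimal basis is {broccoli, whole milk}; cheddar, almonds drop out. Binding constraints: vitamin C and protein.
Optimal quantities: broccoli = 1.336 servings, whole milk = 2.457 servings.
Hence cost = 1.1·1.336 + 0.56·2.457 = €2.8455.

€2.85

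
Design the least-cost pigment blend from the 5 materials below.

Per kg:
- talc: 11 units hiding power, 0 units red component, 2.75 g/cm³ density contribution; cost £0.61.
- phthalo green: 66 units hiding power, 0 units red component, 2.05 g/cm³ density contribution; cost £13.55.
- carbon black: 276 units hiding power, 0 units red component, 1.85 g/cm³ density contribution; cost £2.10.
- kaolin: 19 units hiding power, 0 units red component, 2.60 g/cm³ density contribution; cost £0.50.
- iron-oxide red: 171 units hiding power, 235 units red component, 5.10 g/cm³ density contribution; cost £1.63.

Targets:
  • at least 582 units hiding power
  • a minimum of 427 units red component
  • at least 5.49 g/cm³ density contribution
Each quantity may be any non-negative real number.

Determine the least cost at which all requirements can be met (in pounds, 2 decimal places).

£5.03

Set it up as a linear program. Let x1 = kg of talc, x2 = kg of phthalo green, x3 = kg of carbon black, x4 = kg of kaolin, x5 = kg of iron-oxide red.
Minimise 0.61x1 + 13.55x2 + 2.1x3 + 0.5x4 + 1.63x5 with:
  11x1 + 66x2 + 276x3 + 19x4 + 171x5 ≥ 582   (hiding power)
  235x5 ≥ 427   (red component)
  2.75x1 + 2.05x2 + 1.85x3 + 2.6x4 + 5.1x5 ≥ 5.49   (density contribution)
  x1, x2, x3, x4, x5 ≥ 0.
The optimal basis is {carbon black, iron-oxide red}; talc, phthalo green, kaolin drop out. There the hiding power and red component constraints are tight.
Solving gives x3 = 0.9829, x5 = 1.817.
Objective = 2.1·0.9829 + 1.63·1.817 = 5.0258.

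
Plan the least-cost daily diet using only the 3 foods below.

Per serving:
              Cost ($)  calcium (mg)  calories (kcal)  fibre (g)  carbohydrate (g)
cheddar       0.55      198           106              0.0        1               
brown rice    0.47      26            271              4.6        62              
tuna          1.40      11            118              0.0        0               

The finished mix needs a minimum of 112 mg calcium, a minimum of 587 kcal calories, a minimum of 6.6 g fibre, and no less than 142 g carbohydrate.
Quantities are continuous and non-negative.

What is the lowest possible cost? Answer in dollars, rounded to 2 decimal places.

Let x1 = servings of cheddar, x2 = servings of brown rice, x3 = servings of tuna.
Minimise 0.55x1 + 0.47x2 + 1.4x3 s.t.:
  198x1 + 26x2 + 11x3 ≥ 112   (calcium)
  106x1 + 271x2 + 118x3 ≥ 587   (calories)
  4.6x2 ≥ 6.6   (fibre)
  1x1 + 62x2 ≥ 142   (carbohydrate)
  x1, x2, x3 ≥ 0.
The minimum-cost mix takes nothing from tuna — only cheddar, brown rice. The calcium and carbohydrate requirements are met with equality.
Optimal quantities: cheddar = 0.2655 servings, brown rice = 2.286 servings.
Hence cost = 0.55·0.2655 + 0.47·2.286 = $1.2204.

$1.22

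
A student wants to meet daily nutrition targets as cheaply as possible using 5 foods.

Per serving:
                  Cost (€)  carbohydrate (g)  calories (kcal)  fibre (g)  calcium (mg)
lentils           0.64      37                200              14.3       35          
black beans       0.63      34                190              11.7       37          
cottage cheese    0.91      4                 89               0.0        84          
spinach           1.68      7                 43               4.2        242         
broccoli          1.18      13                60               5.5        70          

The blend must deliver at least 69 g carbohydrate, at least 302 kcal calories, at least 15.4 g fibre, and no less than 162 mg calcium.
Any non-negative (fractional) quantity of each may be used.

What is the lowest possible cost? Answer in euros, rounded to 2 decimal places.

Treat it as an LP. Let x1 = servings of lentils, x2 = servings of black beans, x3 = servings of cottage cheese, x4 = servings of spinach, x5 = servings of broccoli.
min 0.64x1 + 0.63x2 + 0.91x3 + 1.68x4 + 1.18x5 with:
  37x1 + 34x2 + 4x3 + 7x4 + 13x5 ≥ 69   (carbohydrate)
  200x1 + 190x2 + 89x3 + 43x4 + 60x5 ≥ 302   (calories)
  14.3x1 + 11.7x2 + 4.2x4 + 5.5x5 ≥ 15.4   (fibre)
  35x1 + 37x2 + 84x3 + 242x4 + 70x5 ≥ 162   (calcium)
  x1, x2, x3, x4, x5 ≥ 0.
The optimal basis is {lentils, spinach}; black beans, cottage cheese, broccoli drop out. There the carbohydrate and calcium constraints are tight.
Optimal quantities: lentils = 1.787 servings, spinach = 0.411 servings.
Total cost: 0.64·1.787 + 1.68·0.411 = 1.8342.

€1.83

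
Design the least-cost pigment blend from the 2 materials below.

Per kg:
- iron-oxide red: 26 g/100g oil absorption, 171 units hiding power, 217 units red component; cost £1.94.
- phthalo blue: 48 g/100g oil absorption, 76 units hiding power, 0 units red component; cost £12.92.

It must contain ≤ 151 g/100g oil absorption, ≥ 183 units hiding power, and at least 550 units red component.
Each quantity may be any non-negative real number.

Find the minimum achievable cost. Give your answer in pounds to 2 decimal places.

£4.92

Set it up as a linear program. Let x1 = kg of iron-oxide red, x2 = kg of phthalo blue.
Minimize 1.94x1 + 12.92x2 subject to:
  26x1 + 48x2 ≤ 151   (oil absorption)
  171x1 + 76x2 ≥ 183   (hiding power)
  217x1 ≥ 550   (red component)
  x1, x2 ≥ 0.
At the optimum only iron-oxide red is positive (phthalo blue = 0). There the red component constraint is tight.
Optimal quantities: iron-oxide red = 2.535 kg.
Cost = 1.94·2.535 = 4.9179.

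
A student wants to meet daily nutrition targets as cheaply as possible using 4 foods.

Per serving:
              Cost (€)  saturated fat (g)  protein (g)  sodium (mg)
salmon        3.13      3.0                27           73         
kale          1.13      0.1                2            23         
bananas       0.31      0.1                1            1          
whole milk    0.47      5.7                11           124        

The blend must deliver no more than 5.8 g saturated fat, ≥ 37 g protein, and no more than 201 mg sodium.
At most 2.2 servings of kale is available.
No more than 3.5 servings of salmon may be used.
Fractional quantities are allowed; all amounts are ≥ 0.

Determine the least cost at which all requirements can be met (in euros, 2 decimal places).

Let x1 = servings of salmon, x2 = servings of kale, x3 = servings of bananas, x4 = servings of whole milk.
min 3.13x1 + 1.13x2 + 0.31x3 + 0.47x4 s.t.:
  3x1 + 0.1x2 + 0.1x3 + 5.7x4 ≤ 5.8   (saturated fat)
  27x1 + 2x2 + 1x3 + 11x4 ≥ 37   (protein)
  73x1 + 23x2 + 1x3 + 124x4 ≤ 201   (sodium)
  x2 ≤ 2.2
  x1 ≤ 3.5
  x1, x2, x3, x4 ≥ 0.
The cheapest feasible vertex uses only salmon, whole milk; kale, bananas are not used. Binding constraints: saturated fat and protein.
Optimal quantities: salmon = 1.217 servings, whole milk = 0.3772 servings.
Total cost: 3.13·1.217 + 0.47·0.3772 = 3.9865.

€3.99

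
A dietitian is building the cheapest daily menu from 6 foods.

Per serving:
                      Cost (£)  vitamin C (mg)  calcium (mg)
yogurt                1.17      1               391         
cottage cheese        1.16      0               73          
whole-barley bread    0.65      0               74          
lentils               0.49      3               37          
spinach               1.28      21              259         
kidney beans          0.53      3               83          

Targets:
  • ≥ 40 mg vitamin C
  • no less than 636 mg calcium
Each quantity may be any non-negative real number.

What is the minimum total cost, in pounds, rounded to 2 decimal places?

Let x1 = servings of yogurt, x2 = servings of cottage cheese, x3 = servings of whole-barley bread, x4 = servings of lentils, x5 = servings of spinach, x6 = servings of kidney beans.
Minimize 1.17x1 + 1.16x2 + 0.65x3 + 0.49x4 + 1.28x5 + 0.53x6 with:
  1x1 + 3x4 + 21x5 + 3x6 ≥ 40   (vitamin C)
  391x1 + 73x2 + 74x3 + 37x4 + 259x5 + 83x6 ≥ 636   (calcium)
  x1, x2, x3, x4, x5, x6 ≥ 0.
The cheapest feasible vertex uses only yogurt, spinach; cottage cheese, whole-barley bread, lentils, kidney beans are not used. The vitamin C and calcium requirements are met with equality.
Optimal quantities: yogurt = 0.3768 servings, spinach = 1.887 servings.
Hence cost = 1.17·0.3768 + 1.28·1.887 = £2.8562.

£2.86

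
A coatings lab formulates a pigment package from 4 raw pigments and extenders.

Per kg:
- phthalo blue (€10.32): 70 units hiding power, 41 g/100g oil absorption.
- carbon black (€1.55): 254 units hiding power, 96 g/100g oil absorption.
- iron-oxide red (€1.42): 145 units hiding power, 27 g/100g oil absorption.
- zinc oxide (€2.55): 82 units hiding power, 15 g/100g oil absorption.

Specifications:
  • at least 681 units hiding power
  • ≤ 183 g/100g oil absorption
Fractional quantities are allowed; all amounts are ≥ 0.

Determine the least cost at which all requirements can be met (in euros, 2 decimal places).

€5.59

Treat it as an LP. Let x1 = kg of phthalo blue, x2 = kg of carbon black, x3 = kg of iron-oxide red, x4 = kg of zinc oxide.
min 10.32x1 + 1.55x2 + 1.42x3 + 2.55x4 s.t.:
  70x1 + 254x2 + 145x3 + 82x4 ≥ 681   (hiding power)
  41x1 + 96x2 + 27x3 + 15x4 ≤ 183   (oil absorption)
  x1, x2, x3, x4 ≥ 0.
The optimal basis is {carbon black, iron-oxide red}; phthalo blue, zinc oxide drop out. The hiding power and oil absorption requirements are met with equality.
Solving gives x2 = 1.154, x3 = 2.675.
Hence cost = 1.55·1.154 + 1.42·2.675 = €5.5872.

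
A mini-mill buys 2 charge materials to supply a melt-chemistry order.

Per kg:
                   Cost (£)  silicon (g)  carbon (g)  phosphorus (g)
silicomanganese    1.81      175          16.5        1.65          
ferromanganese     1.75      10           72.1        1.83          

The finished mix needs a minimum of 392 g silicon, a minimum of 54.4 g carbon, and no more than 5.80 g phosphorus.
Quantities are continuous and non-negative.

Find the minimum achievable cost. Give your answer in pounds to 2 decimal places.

This is a linear program. Let x1 = kg of silicomanganese, x2 = kg of ferromanganese.
Minimise 1.81x1 + 1.75x2 s.t.:
  175x1 + 10x2 ≥ 392   (silicon)
  16.5x1 + 72.1x2 ≥ 54.4   (carbon)
  1.65x1 + 1.83x2 ≤ 5.8   (phosphorus)
  x1, x2 ≥ 0.
Both inputs are positive at the optimum. There the silicon and carbon constraints are tight.
Optimal quantities: silicomanganese = 2.226 kg, ferromanganese = 0.2451 kg.
Total cost: 1.81·2.226 + 1.75·0.2451 = 4.4580.

£4.46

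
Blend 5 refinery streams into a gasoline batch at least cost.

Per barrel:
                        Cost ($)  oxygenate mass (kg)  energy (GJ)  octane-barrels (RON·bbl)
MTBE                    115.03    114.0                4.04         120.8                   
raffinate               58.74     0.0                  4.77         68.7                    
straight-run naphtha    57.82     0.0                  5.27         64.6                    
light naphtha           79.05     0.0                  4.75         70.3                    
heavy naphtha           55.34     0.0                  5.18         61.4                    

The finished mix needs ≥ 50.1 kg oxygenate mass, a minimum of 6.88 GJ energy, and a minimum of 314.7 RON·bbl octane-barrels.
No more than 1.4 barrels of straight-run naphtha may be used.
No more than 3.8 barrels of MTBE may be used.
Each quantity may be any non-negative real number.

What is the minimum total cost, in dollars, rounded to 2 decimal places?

$274.24

This is a linear program. Let x1 = barrels of MTBE, x2 = barrels of raffinate, x3 = barrels of straight-run naphtha, x4 = barrels of light naphtha, x5 = barrels of heavy naphtha.
Minimise 115.03x1 + 58.74x2 + 57.82x3 + 79.05x4 + 55.34x5 with:
  114x1 ≥ 50.1   (oxygenate mass)
  4.04x1 + 4.77x2 + 5.27x3 + 4.75x4 + 5.18x5 ≥ 6.88   (energy)
  120.8x1 + 68.7x2 + 64.6x3 + 70.3x4 + 61.4x5 ≥ 314.7   (octane-barrels)
  x3 ≤ 1.4
  x1 ≤ 3.8
  x1, x2, x3, x4, x5 ≥ 0.
The cheapest feasible vertex uses only MTBE, raffinate; straight-run naphtha, light naphtha, heavy naphtha are not used. Binding constraints: oxygenate mass and octane-barrels.
Optimal quantities: MTBE = 0.4395 barrels, raffinate = 3.808 barrels.
Total cost: 115.03·0.4395 + 58.74·3.808 = 274.2376.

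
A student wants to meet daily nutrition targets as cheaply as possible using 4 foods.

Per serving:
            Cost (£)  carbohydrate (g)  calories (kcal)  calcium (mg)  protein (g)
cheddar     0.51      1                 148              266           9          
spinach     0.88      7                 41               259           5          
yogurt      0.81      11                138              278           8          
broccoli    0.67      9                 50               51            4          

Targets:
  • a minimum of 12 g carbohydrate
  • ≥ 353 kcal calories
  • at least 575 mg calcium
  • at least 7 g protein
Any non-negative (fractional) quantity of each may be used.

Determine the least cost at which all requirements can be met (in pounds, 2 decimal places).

Set it up as a linear program. Let x1 = servings of cheddar, x2 = servings of spinach, x3 = servings of yogurt, x4 = servings of broccoli.
Minimise 0.51x1 + 0.88x2 + 0.81x3 + 0.67x4 with:
  1x1 + 7x2 + 11x3 + 9x4 ≥ 12   (carbohydrate)
  148x1 + 41x2 + 138x3 + 50x4 ≥ 353   (calories)
  266x1 + 259x2 + 278x3 + 51x4 ≥ 575   (calcium)
  9x1 + 5x2 + 8x3 + 4x4 ≥ 7   (protein)
  x1, x2, x3, x4 ≥ 0.
The optimal basis is {cheddar, yogurt}; spinach, broccoli drop out. The carbohydrate and calories requirements are met with equality.
Optimal quantities: cheddar = 1.495 servings, yogurt = 0.955 servings.
Cost = 0.51·1.495 + 0.81·0.955 = 1.5360.

£1.54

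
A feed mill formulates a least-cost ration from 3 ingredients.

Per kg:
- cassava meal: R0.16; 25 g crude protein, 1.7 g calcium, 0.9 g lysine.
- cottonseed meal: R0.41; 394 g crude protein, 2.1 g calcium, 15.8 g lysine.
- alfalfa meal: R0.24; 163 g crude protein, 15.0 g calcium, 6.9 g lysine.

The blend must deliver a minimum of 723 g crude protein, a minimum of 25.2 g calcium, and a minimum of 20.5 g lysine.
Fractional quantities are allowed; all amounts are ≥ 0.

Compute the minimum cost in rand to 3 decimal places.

Treat it as an LP. Let x1 = kg of cassava meal, x2 = kg of cottonseed meal, x3 = kg of alfalfa meal.
Minimise 0.16x1 + 0.41x2 + 0.24x3 s.t.:
  25x1 + 394x2 + 163x3 ≥ 723   (crude protein)
  1.7x1 + 2.1x2 + 15x3 ≥ 25.2   (calcium)
  0.9x1 + 15.8x2 + 6.9x3 ≥ 20.5   (lysine)
  x1, x2, x3 ≥ 0.
At the optimum only cottonseed meal, alfalfa meal are positive (cassava meal = 0). There the crude protein and calcium constraints are tight.
Solving gives x2 = 1.21, x3 = 1.511.
Hence cost = 0.41·1.21 + 0.24·1.511 = R0.85874.

R0.859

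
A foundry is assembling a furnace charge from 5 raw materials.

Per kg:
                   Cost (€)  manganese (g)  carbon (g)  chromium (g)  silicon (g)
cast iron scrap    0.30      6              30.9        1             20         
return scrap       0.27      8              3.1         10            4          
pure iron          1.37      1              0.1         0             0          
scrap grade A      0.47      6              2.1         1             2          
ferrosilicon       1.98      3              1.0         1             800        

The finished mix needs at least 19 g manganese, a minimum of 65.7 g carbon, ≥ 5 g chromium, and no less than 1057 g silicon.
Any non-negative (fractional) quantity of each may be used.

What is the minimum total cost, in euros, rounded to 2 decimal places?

€3.22

Let x1 = kg of cast iron scrap, x2 = kg of return scrap, x3 = kg of pure iron, x4 = kg of scrap grade A, x5 = kg of ferrosilicon.
Minimize 0.3x1 + 0.27x2 + 1.37x3 + 0.47x4 + 1.98x5 s.t.:
  6x1 + 8x2 + 1x3 + 6x4 + 3x5 ≥ 19   (manganese)
  30.9x1 + 3.1x2 + 0.1x3 + 2.1x4 + 1x5 ≥ 65.7   (carbon)
  1x1 + 10x2 + 1x4 + 1x5 ≥ 5   (chromium)
  20x1 + 4x2 + 2x4 + 800x5 ≥ 1057   (silicon)
  x1, x2, x3, x4, x5 ≥ 0.
At the optimum only cast iron scrap, return scrap, ferrosilicon are positive (pure iron, scrap grade A = 0). The manganese, carbon, silicon requirements are met with equality.
That vertex is x1 = 2.049, x2 = 0.3628, x5 = 1.268.
Objective = 0.3·2.049 + 0.27·0.3628 + 1.98·1.268 = 3.2233.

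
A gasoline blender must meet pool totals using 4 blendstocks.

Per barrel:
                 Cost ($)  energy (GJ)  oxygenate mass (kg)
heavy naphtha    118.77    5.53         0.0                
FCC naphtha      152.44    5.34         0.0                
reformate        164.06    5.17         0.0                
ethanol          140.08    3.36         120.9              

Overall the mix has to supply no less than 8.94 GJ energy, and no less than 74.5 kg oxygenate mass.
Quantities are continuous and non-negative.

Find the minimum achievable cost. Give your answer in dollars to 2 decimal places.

This is a linear program. Let x1 = barrels of heavy naphtha, x2 = barrels of FCC naphtha, x3 = barrels of reformate, x4 = barrels of ethanol.
Minimise 118.77x1 + 152.44x2 + 164.06x3 + 140.08x4 subject to:
  5.53x1 + 5.34x2 + 5.17x3 + 3.36x4 ≥ 8.94   (energy)
  120.9x4 ≥ 74.5   (oxygenate mass)
  x1, x2, x3, x4 ≥ 0.
The minimum-cost mix takes nothing from FCC naphtha, reformate — only heavy naphtha, ethanol. There the energy and oxygenate mass constraints are tight.
So heavy naphtha = 1.24223 barrels, ethanol = 0.616212 barrels.
Objective = 118.77·1.24223 + 140.08·0.616212 = 233.8586.

$233.86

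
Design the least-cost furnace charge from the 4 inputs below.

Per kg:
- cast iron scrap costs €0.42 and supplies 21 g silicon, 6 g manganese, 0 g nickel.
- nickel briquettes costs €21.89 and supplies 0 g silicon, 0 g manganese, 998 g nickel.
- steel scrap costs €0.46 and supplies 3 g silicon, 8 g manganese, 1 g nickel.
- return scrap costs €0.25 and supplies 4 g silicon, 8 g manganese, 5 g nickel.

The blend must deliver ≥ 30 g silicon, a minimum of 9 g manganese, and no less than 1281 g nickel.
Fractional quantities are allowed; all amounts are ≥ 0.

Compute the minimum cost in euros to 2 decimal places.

€28.70

Let x1 = kg of cast iron scrap, x2 = kg of nickel briquettes, x3 = kg of steel scrap, x4 = kg of return scrap.
Minimize 0.42x1 + 21.89x2 + 0.46x3 + 0.25x4 subject to:
  21x1 + 3x3 + 4x4 ≥ 30   (silicon)
  6x1 + 8x3 + 8x4 ≥ 9   (manganese)
  998x2 + 1x3 + 5x4 ≥ 1281   (nickel)
  x1, x2, x3, x4 ≥ 0.
The cheapest feasible vertex uses only cast iron scrap, nickel briquettes, return scrap; steel scrap is not used. There the silicon, manganese, nickel constraints are tight.
That vertex is x1 = 1.417, x2 = 1.283, x4 = 0.0625.
Objective = 0.42·1.417 + 21.89·1.283 + 0.25·0.0625 = 28.6956.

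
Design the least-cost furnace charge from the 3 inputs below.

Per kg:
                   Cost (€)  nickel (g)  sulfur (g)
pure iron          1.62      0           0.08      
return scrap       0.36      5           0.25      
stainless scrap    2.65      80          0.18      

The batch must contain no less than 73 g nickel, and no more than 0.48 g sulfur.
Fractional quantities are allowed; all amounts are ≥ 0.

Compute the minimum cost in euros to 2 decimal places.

€2.42

Let x1 = kg of pure iron, x2 = kg of return scrap, x3 = kg of stainless scrap.
min 1.62x1 + 0.36x2 + 2.65x3 subject to:
  5x2 + 80x3 ≥ 73   (nickel)
  0.08x1 + 0.25x2 + 0.18x3 ≤ 0.48   (sulfur)
  x1, x2, x3 ≥ 0.
The optimal basis is {stainless scrap}; pure iron, return scrap drop out. There the nickel constraint is tight.
So stainless scrap = 0.9125 kg.
Cost = 2.65·0.9125 = 2.4181.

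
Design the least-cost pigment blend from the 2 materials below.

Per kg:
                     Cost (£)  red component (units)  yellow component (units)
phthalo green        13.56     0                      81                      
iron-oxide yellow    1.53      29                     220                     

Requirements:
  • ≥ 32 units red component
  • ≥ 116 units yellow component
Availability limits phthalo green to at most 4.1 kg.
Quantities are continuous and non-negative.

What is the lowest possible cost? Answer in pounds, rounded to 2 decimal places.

£1.69

Let x1 = kg of phthalo green, x2 = kg of iron-oxide yellow.
min 13.56x1 + 1.53x2 with:
  29x2 ≥ 32   (red component)
  81x1 + 220x2 ≥ 116   (yellow component)
  x1 ≤ 4.1
  x1, x2 ≥ 0.
The optimal basis is {iron-oxide yellow}; phthalo green drops out. The red component requirement is met with equality.
So iron-oxide yellow = 1.103 kg.
Objective = 1.53·1.103 = 1.6876.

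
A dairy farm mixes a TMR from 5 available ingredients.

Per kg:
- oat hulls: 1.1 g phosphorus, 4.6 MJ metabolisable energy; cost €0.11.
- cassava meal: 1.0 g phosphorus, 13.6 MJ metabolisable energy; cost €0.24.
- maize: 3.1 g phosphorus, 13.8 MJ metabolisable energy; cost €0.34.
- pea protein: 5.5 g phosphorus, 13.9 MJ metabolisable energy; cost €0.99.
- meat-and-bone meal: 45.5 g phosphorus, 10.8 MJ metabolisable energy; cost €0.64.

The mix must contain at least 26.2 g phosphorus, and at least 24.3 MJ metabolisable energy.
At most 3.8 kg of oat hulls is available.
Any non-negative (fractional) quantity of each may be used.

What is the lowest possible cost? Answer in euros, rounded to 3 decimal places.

Treat it as an LP. Let x1 = kg of oat hulls, x2 = kg of cassava meal, x3 = kg of maize, x4 = kg of pea protein, x5 = kg of meat-and-bone meal.
min 0.11x1 + 0.24x2 + 0.34x3 + 0.99x4 + 0.64x5 subject to:
  1.1x1 + 1x2 + 3.1x3 + 5.5x4 + 45.5x5 ≥ 26.2   (phosphorus)
  4.6x1 + 13.6x2 + 13.8x3 + 13.9x4 + 10.8x5 ≥ 24.3   (metabolisable energy)
  x1 ≤ 3.8
  x1, x2, x3, x4, x5 ≥ 0.
The minimum-cost mix takes nothing from oat hulls, maize, pea protein — only cassava meal, meat-and-bone meal. Binding constraints: phosphorus and metabolisable energy.
Solving gives x2 = 1.353, x5 = 0.5461.
Hence cost = 0.24·1.353 + 0.64·0.5461 = €0.67422.

€0.674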